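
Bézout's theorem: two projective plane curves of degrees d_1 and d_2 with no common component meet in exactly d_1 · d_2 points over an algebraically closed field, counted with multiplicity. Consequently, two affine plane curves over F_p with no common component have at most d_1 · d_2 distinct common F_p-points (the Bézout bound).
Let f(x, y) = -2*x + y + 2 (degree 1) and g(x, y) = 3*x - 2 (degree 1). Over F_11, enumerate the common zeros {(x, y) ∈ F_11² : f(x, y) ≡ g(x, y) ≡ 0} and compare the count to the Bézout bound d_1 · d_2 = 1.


Common zeros: {(8, 3)}; count = 1; Bézout bound = 1.

deg(f) = 1, deg(g) = 1, so Bézout bound = 1.
Scan x ∈ F_11. For each x, list the y ∈ F_11 with f(x, y) ≡ 0 and those with g(x, y) ≡ 0 (mod 11); the common zeros in that column are the intersection.
  x = 0: f ≡ 0 at y ∈ {9}; g ≡ 0 at y ∈ ∅; common: ∅.
  x = 1: f ≡ 0 at y ∈ {0}; g ≡ 0 at y ∈ ∅; common: ∅.
  x = 2: f ≡ 0 at y ∈ {2}; g ≡ 0 at y ∈ ∅; common: ∅.
  x = 3: f ≡ 0 at y ∈ {4}; g ≡ 0 at y ∈ ∅; common: ∅.
  x = 4: f ≡ 0 at y ∈ {6}; g ≡ 0 at y ∈ ∅; common: ∅.
  x = 5: f ≡ 0 at y ∈ {8}; g ≡ 0 at y ∈ ∅; common: ∅.
  x = 6: f ≡ 0 at y ∈ {10}; g ≡ 0 at y ∈ ∅; common: ∅.
  x = 7: f ≡ 0 at y ∈ {1}; g ≡ 0 at y ∈ ∅; common: ∅.
  x = 8: f ≡ 0 at y ∈ {3}; g ≡ 0 at y ∈ {0, 1, 2, 3, 4, 5, 6, 7, 8, 9, 10}; common: {3}.
  x = 9: f ≡ 0 at y ∈ {5}; g ≡ 0 at y ∈ ∅; common: ∅.
  x = 10: f ≡ 0 at y ∈ {7}; g ≡ 0 at y ∈ ∅; common: ∅.
Collecting: common zeros = {(8, 3)}, so the count is 1.
Comparison with the Bézout bound: 1 ≤ 1 = deg(f)·deg(g), as expected for curves with no common component (the bound is attained).


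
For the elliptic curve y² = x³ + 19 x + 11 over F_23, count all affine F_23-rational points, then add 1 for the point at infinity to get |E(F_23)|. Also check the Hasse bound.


Affine points = {(1, 10), (1, 13), (3, 7), (3, 16), (4, 6), (4, 17), (5, 1), (5, 22), (7, 2), (7, 21), (8, 10), (8, 13), (12, 9), (12, 14), (14, 10), (14, 13), (16, 8), (16, 15), (17, 7), (17, 16), (19, 3), (19, 20)}; affine count = 22; |E(F_23)| = 23.

Discriminant check: Δ ∝ 4a³ + 27b² = 4·19³ + 27·11² = 4·6859 + 27·121 ≡ 21 (mod 23). Nonzero ⇒ E is nonsingular.
For each x ∈ F_23, compute rhs = x³ + 19·x + 11 mod 23, then count y ∈ F_23 with y² ≡ rhs.
  x = 0: rhs = 11, matching y values: none (0 points).
  x = 1: rhs = 8, matching y values: 10, 13 (2 points).
  x = 2: rhs = 11, matching y values: none (0 points).
  x = 3: rhs = 3, matching y values: 7, 16 (2 points).
  x = 4: rhs = 13, matching y values: 6, 17 (2 points).
  x = 5: rhs = 1, matching y values: 1, 22 (2 points).
  x = 6: rhs = 19, matching y values: none (0 points).
  x = 7: rhs = 4, matching y values: 2, 21 (2 points).
  x = 8: rhs = 8, matching y values: 10, 13 (2 points).
  x = 9: rhs = 14, matching y values: none (0 points).
  x = 10: rhs = 5, matching y values: none (0 points).
  x = 11: rhs = 10, matching y values: none (0 points).
  x = 12: rhs = 12, matching y values: 9, 14 (2 points).
  x = 13: rhs = 17, matching y values: none (0 points).
  x = 14: rhs = 8, matching y values: 10, 13 (2 points).
  x = 15: rhs = 14, matching y values: none (0 points).
  x = 16: rhs = 18, matching y values: 8, 15 (2 points).
  x = 17: rhs = 3, matching y values: 7, 16 (2 points).
  x = 18: rhs = 21, matching y values: none (0 points).
  x = 19: rhs = 9, matching y values: 3, 20 (2 points).
  x = 20: rhs = 19, matching y values: none (0 points).
  x = 21: rhs = 11, matching y values: none (0 points).
  x = 22: rhs = 14, matching y values: none (0 points).
Total affine count: 22.
Full point count |E(F_23)| = 22 + 1 = 23.
Hasse bound: |23 − (23+1)| = |-1| = 1 ≤ 2√23 ≈ 9.5917 ✓.


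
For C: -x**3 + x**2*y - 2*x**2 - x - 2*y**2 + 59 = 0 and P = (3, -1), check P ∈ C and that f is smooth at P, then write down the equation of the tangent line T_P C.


Tangent line at P: -46*x + 13*y + 151 = 0.

Step 1: f(3, -1) = 0, so P lies on C.
Step 2: partial derivatives
  f_x(x, y) = -3*x**2 + 2*x*y - 4*x - 1, f_y(x, y) = x**2 - 4*y.
  f_x(P) = -46, f_y(P) = 13 (gradient nonzero, so P is smooth).
Step 3: tangent line at P: -46·(x − 3) + 13·(y − -1) = 0.
Expanding: -46*x + 13*y + 151 = 0.


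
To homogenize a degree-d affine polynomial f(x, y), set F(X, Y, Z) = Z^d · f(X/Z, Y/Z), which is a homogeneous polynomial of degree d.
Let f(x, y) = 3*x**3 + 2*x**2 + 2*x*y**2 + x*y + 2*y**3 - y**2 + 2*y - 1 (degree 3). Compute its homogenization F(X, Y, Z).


F(X, Y, Z) = 3*X**3 + 2*X**2*Z + 2*X*Y**2 + X*Y*Z + 2*Y**3 - Y**2*Z + 2*Y*Z**2 - Z**3

deg(f) = 3.
Substitute x = X/Z, y = Y/Z into f, then multiply by Z^3.
  monomial 3·x^3·y^0 ↦ 3·X^3·Y^0·Z^0.
  monomial 2·x^2·y^0 ↦ 2·X^2·Y^0·Z^1.
  monomial 2·x^1·y^2 ↦ 2·X^1·Y^2·Z^0.
  monomial 1·x^1·y^1 ↦ 1·X^1·Y^1·Z^1.
  monomial 2·x^0·y^3 ↦ 2·X^0·Y^3·Z^0.
  monomial -1·x^0·y^2 ↦ -1·X^0·Y^2·Z^1.
  monomial 2·x^0·y^1 ↦ 2·X^0·Y^1·Z^2.
  monomial -1·x^0·y^0 ↦ -1·X^0·Y^0·Z^3.
Collecting: F(X, Y, Z) = 3*X**3 + 2*X**2*Z + 2*X*Y**2 + X*Y*Z + 2*Y**3 - Y**2*Z + 2*Y*Z**2 - Z**3.


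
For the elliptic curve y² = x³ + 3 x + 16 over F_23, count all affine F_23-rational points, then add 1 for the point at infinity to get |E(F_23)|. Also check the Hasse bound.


Affine points = {(0, 4), (0, 19), (3, 11), (3, 12), (4, 0), (5, 8), (5, 15), (7, 9), (7, 14), (8, 0), (9, 6), (9, 17), (11, 0), (12, 3), (12, 20), (15, 3), (15, 20), (17, 9), (17, 14), (19, 3), (19, 20), (20, 7), (20, 16), (21, 5), (21, 18), (22, 9), (22, 14)}; affine count = 27; |E(F_23)| = 28.

Discriminant check: Δ ∝ 4a³ + 27b² = 4·3³ + 27·16² = 4·27 + 27·256 ≡ 5 (mod 23). Nonzero ⇒ E is nonsingular.
For each x ∈ F_23, compute rhs = x³ + 3·x + 16 mod 23, then count y ∈ F_23 with y² ≡ rhs.
  x = 0: rhs = 16, matching y values: 4, 19 (2 points).
  x = 1: rhs = 20, matching y values: none (0 points).
  x = 2: rhs = 7, matching y values: none (0 points).
  x = 3: rhs = 6, matching y values: 11, 12 (2 points).
  x = 4: rhs = 0, matching y values: 0 (1 points).
  x = 5: rhs = 18, matching y values: 8, 15 (2 points).
  x = 6: rhs = 20, matching y values: none (0 points).
  x = 7: rhs = 12, matching y values: 9, 14 (2 points).
  x = 8: rhs = 0, matching y values: 0 (1 points).
  x = 9: rhs = 13, matching y values: 6, 17 (2 points).
  x = 10: rhs = 11, matching y values: none (0 points).
  x = 11: rhs = 0, matching y values: 0 (1 points).
  x = 12: rhs = 9, matching y values: 3, 20 (2 points).
  x = 13: rhs = 21, matching y values: none (0 points).
  x = 14: rhs = 19, matching y values: none (0 points).
  x = 15: rhs = 9, matching y values: 3, 20 (2 points).
  x = 16: rhs = 20, matching y values: none (0 points).
  x = 17: rhs = 12, matching y values: 9, 14 (2 points).
  x = 18: rhs = 14, matching y values: none (0 points).
  x = 19: rhs = 9, matching y values: 3, 20 (2 points).
  x = 20: rhs = 3, matching y values: 7, 16 (2 points).
  x = 21: rhs = 2, matching y values: 5, 18 (2 points).
  x = 22: rhs = 12, matching y values: 9, 14 (2 points).
Total affine count: 27.
Full point count |E(F_23)| = 27 + 1 = 28.
Hasse bound: |28 − (23+1)| = |4| = 4 ≤ 2√23 ≈ 9.5917 ✓.


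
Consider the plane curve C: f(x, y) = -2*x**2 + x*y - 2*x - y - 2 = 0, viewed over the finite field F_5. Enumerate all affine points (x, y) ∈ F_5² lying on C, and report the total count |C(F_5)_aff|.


Affine F_5-points: {(0, 3), (2, 4), (3, 3), (4, 4)}; count = 4.

For each of the 25 pairs (x, y) ∈ F_5², evaluate f(x, y) mod 5. Record the zeros.
  x = 0: [0↦3, 1↦2, 2↦1, 3↦0, 4↦4]  zeros at y ∈ {3}
  x = 1: [0↦4, 1↦4, 2↦4, 3↦4, 4↦4]  zeros at y ∈ ∅
  x = 2: [0↦1, 1↦2, 2↦3, 3↦4, 4↦0]  zeros at y ∈ {4}
  x = 3: [0↦4, 1↦1, 2↦3, 3↦0, 4↦2]  zeros at y ∈ {3}
  x = 4: [0↦3, 1↦1, 2↦4, 3↦2, 4↦0]  zeros at y ∈ {4}
Collecting zeros: affine points = {(0, 3), (2, 4), (3, 3), (4, 4)}.
Total count |C(F_5)_aff| = 4.


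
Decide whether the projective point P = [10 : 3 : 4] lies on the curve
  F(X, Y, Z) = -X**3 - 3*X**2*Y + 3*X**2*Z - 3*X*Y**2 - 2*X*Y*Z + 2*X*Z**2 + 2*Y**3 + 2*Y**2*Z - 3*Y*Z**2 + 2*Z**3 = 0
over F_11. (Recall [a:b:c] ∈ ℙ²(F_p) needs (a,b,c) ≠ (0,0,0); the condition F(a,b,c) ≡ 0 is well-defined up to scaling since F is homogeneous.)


F(10,3,4) ≡ 1 (mod 11); P is NOT on the curve.

Evaluate F(10, 3, 4) term-by-term (mod 11).
  -X**3 ↦ -1·1000·1·1 = -1000
  -3*X**2*Y ↦ -3·100·3·1 = -900
  3*X**2*Z ↦ 3·100·1·4 = 1200
  -3*X*Y**2 ↦ -3·10·9·1 = -270
  -2*X*Y*Z ↦ -2·10·3·4 = -240
  2*X*Z**2 ↦ 2·10·1·16 = 320
  2*Y**3 ↦ 2·1·27·1 = 54
  2*Y**2*Z ↦ 2·1·9·4 = 72
  -3*Y*Z**2 ↦ -3·1·3·16 = -144
  2*Z**3 ↦ 2·1·1·64 = 128
Sum: F(10, 3, 4) = (-1000) + (-900) + (1200) + (-270) + (-240) + (320) + (54) + (72) + (-144) + (128) = -780.
Reducing mod 11: -780 ≡ 1 (mod 11).
Since F(a, b, c) ≡ 1 ≠ 0 (mod 11), P does NOT lie on the curve.


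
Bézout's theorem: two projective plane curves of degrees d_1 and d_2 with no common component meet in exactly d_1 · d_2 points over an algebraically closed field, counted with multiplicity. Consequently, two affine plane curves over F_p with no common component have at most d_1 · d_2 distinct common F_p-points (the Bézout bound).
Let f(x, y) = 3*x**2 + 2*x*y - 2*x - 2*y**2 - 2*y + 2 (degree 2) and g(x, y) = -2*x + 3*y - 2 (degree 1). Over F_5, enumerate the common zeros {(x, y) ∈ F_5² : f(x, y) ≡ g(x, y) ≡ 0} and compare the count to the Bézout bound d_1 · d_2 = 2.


Common zeros: {(1, 3), (3, 1)}; count = 2; Bézout bound = 2.

deg(f) = 2, deg(g) = 1, so Bézout bound = 2.
Scan x ∈ F_5. For each x, list the y ∈ F_5 with f(x, y) ≡ 0 and those with g(x, y) ≡ 0 (mod 5); the common zeros in that column are the intersection.
  x = 0: f ≡ 0 at y ∈ {2}; g ≡ 0 at y ∈ {4}; common: ∅.
  x = 1: f ≡ 0 at y ∈ {2, 3}; g ≡ 0 at y ∈ {3}; common: {3}.
  x = 2: f ≡ 0 at y ∈ {0, 1}; g ≡ 0 at y ∈ {2}; common: ∅.
  x = 3: f ≡ 0 at y ∈ {1}; g ≡ 0 at y ∈ {1}; common: {1}.
  x = 4: f ≡ 0 at y ∈ ∅; g ≡ 0 at y ∈ {0}; common: ∅.
Collecting: common zeros = {(1, 3), (3, 1)}, so the count is 2.
Comparison with the Bézout bound: 2 ≤ 2 = deg(f)·deg(g), as expected for curves with no common component (the bound is attained).


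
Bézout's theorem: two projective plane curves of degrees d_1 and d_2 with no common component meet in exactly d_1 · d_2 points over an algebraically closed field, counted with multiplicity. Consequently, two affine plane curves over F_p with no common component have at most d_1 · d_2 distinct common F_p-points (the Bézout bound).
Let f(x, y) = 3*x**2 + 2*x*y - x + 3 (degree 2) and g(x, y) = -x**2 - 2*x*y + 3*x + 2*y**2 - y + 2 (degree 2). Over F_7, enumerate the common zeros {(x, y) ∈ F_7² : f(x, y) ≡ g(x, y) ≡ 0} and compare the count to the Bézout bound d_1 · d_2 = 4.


Common zeros: ∅; count = 0; Bézout bound = 4.

deg(f) = 2, deg(g) = 2, so Bézout bound = 4.
Scan x ∈ F_7. For each x, list the y ∈ F_7 with f(x, y) ≡ 0 and those with g(x, y) ≡ 0 (mod 7); the common zeros in that column are the intersection.
  x = 0: f ≡ 0 at y ∈ ∅; g ≡ 0 at y ∈ ∅; common: ∅.
  x = 1: f ≡ 0 at y ∈ {1}; g ≡ 0 at y ∈ ∅; common: ∅.
  x = 2: f ≡ 0 at y ∈ {2}; g ≡ 0 at y ∈ {3}; common: ∅.
  x = 3: f ≡ 0 at y ∈ {6}; g ≡ 0 at y ∈ ∅; common: ∅.
  x = 4: f ≡ 0 at y ∈ {2}; g ≡ 0 at y ∈ ∅; common: ∅.
  x = 5: f ≡ 0 at y ∈ {6}; g ≡ 0 at y ∈ ∅; common: ∅.
  x = 6: f ≡ 0 at y ∈ {0}; g ≡ 0 at y ∈ ∅; common: ∅.
Collecting: common zeros = ∅, so the count is 0.
Comparison with the Bézout bound: 0 ≤ 4 = deg(f)·deg(g), as expected for curves with no common component (the affine F_7-count falls short of the bound because intersections may lie at infinity, over extension fields, or carry multiplicity).


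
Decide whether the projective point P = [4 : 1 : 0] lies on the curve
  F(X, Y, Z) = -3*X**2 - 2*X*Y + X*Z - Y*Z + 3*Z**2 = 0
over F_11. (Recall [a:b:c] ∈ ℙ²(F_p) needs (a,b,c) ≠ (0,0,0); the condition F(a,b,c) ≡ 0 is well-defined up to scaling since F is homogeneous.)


F(4,1,0) ≡ 10 (mod 11); P is NOT on the curve.

Evaluate F(4, 1, 0) term-by-term (mod 11).
  -3*X**2 ↦ -3·16·1·1 = -48
  -2*X*Y ↦ -2·4·1·1 = -8
  X*Z ↦ 1·4·1·0 = 0
  -Y*Z ↦ -1·1·1·0 = 0
  3*Z**2 ↦ 3·1·1·0 = 0
Sum: F(4, 1, 0) = (-48) + (-8) + (0) + (0) + (0) = -56.
Reducing mod 11: -56 ≡ 10 (mod 11).
Since F(a, b, c) ≡ 10 ≠ 0 (mod 11), P does NOT lie on the curve.


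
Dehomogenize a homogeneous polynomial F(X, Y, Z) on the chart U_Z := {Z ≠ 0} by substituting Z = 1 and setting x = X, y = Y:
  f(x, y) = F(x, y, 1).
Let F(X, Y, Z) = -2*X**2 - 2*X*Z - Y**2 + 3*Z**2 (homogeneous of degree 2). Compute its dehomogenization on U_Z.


f(x, y) = -2*x**2 - 2*x - y**2 + 3

On U_Z we set Z = 1. Each monomial c·X^i·Y^j·Z^k in F becomes c·x^i·y^j·1^k = c·x^i·y^j.
Substituting Z = 1: F(X, Y, 1) = -2*x**2 - 2*x - y**2 + 3.
Note: deg(f) ≤ deg(F) = 2; strict inequality happens when F is divisible by Z (lost terms).


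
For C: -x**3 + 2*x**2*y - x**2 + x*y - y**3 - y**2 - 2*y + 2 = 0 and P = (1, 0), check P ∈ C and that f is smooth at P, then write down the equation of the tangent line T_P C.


Tangent line at P: -5*x + y + 5 = 0.

Step 1: f(1, 0) = 0, so P lies on C.
Step 2: partial derivatives
  f_x(x, y) = -3*x**2 + 4*x*y - 2*x + y, f_y(x, y) = 2*x**2 + x - 3*y**2 - 2*y - 2.
  f_x(P) = -5, f_y(P) = 1 (gradient nonzero, so P is smooth).
Step 3: tangent line at P: -5·(x − 1) + 1·(y − 0) = 0.
Expanding: -5*x + y + 5 = 0.


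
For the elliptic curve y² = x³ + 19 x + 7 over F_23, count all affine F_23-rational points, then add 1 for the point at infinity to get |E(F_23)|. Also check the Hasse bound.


Affine points = {(1, 2), (1, 21), (4, 3), (4, 20), (7, 0), (8, 2), (8, 21), (10, 1), (10, 22), (11, 11), (11, 12), (12, 10), (12, 13), (13, 6), (13, 17), (14, 2), (14, 21)}; affine count = 17; |E(F_23)| = 18.

Discriminant check: Δ ∝ 4a³ + 27b² = 4·19³ + 27·7² = 4·6859 + 27·49 ≡ 9 (mod 23). Nonzero ⇒ E is nonsingular.
For each x ∈ F_23, compute rhs = x³ + 19·x + 7 mod 23, then count y ∈ F_23 with y² ≡ rhs.
  x = 0: rhs = 7, matching y values: none (0 points).
  x = 1: rhs = 4, matching y values: 2, 21 (2 points).
  x = 2: rhs = 7, matching y values: none (0 points).
  x = 3: rhs = 22, matching y values: none (0 points).
  x = 4: rhs = 9, matching y values: 3, 20 (2 points).
  x = 5: rhs = 20, matching y values: none (0 points).
  x = 6: rhs = 15, matching y values: none (0 points).
  x = 7: rhs = 0, matching y values: 0 (1 points).
  x = 8: rhs = 4, matching y values: 2, 21 (2 points).
  x = 9: rhs = 10, matching y values: none (0 points).
  x = 10: rhs = 1, matching y values: 1, 22 (2 points).
  x = 11: rhs = 6, matching y values: 11, 12 (2 points).
  x = 12: rhs = 8, matching y values: 10, 13 (2 points).
  x = 13: rhs = 13, matching y values: 6, 17 (2 points).
  x = 14: rhs = 4, matching y values: 2, 21 (2 points).
  x = 15: rhs = 10, matching y values: none (0 points).
  x = 16: rhs = 14, matching y values: none (0 points).
  x = 17: rhs = 22, matching y values: none (0 points).
  x = 18: rhs = 17, matching y values: none (0 points).
  x = 19: rhs = 5, matching y values: none (0 points).
  x = 20: rhs = 15, matching y values: none (0 points).
  x = 21: rhs = 7, matching y values: none (0 points).
  x = 22: rhs = 10, matching y values: none (0 points).
Total affine count: 17.
Full point count |E(F_23)| = 17 + 1 = 18.
Hasse bound: |18 − (23+1)| = |-6| = 6 ≤ 2√23 ≈ 9.5917 ✓.


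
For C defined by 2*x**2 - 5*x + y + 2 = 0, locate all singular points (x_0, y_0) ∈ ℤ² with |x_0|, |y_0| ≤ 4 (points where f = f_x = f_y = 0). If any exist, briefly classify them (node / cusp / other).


No singular points in the scanned grid; C is smooth there.

Compute partial derivatives:
  f_x = 4*x - 5.
  f_y = 1.
f_y = 1 is a nonzero constant, so f_y never vanishes: no point (x, y) can satisfy f = f_x = f_y = 0. In particular no (x, y) ∈ {−4, ..., 4}² is singular; the curve is smooth.


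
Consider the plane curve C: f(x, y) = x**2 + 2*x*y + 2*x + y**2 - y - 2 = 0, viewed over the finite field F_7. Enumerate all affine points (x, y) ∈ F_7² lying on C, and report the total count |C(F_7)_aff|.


Affine F_7-points: {(0, 2), (0, 6), (1, 2), (1, 4), (3, 4), (3, 5), (6, 5)}; count = 7.

For each of the 49 pairs (x, y) ∈ F_7², evaluate f(x, y) mod 7. Record the zeros.
  x = 0: [0↦5, 1↦5, 2↦0, 3↦4, 4↦3, 5↦4, 6↦0]  zeros at y ∈ {2, 6}
  x = 1: [0↦1, 1↦3, 2↦0, 3↦6, 4↦0, 5↦3, 6↦1]  zeros at y ∈ {2, 4}
  x = 2: [0↦6, 1↦3, 2↦2, 3↦3, 4↦6, 5↦4, 6↦4]  zeros at y ∈ ∅
  x = 3: [0↦6, 1↦5, 2↦6, 3↦2, 4↦0, 5↦0, 6↦2]  zeros at y ∈ {4, 5}
  x = 4: [0↦1, 1↦2, 2↦5, 3↦3, 4↦3, 5↦5, 6↦2]  zeros at y ∈ ∅
  x = 5: [0↦5, 1↦1, 2↦6, 3↦6, 4↦1, 5↦5, 6↦4]  zeros at y ∈ ∅
  x = 6: [0↦4, 1↦2, 2↦2, 3↦4, 4↦1, 5↦0, 6↦1]  zeros at y ∈ {5}
Collecting zeros: affine points = {(0, 2), (0, 6), (1, 2), (1, 4), (3, 4), (3, 5), (6, 5)}.
Total count |C(F_7)_aff| = 7.


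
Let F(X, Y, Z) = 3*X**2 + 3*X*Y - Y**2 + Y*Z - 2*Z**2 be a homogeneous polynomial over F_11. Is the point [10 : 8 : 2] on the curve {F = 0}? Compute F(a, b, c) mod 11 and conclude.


F(10,8,2) ≡ 0 (mod 11); P is on the curve.

Evaluate F(10, 8, 2) term-by-term (mod 11).
  3*X**2 ↦ 3·100·1·1 = 300
  3*X*Y ↦ 3·10·8·1 = 240
  -Y**2 ↦ -1·1·64·1 = -64
  Y*Z ↦ 1·1·8·2 = 16
  -2*Z**2 ↦ -2·1·1·4 = -8
Sum: F(10, 8, 2) = (300) + (240) + (-64) + (16) + (-8) = 484.
Reducing mod 11: 484 ≡ 0 (mod 11).
Since F(a, b, c) ≡ 0 (mod 11), P lies on the curve.


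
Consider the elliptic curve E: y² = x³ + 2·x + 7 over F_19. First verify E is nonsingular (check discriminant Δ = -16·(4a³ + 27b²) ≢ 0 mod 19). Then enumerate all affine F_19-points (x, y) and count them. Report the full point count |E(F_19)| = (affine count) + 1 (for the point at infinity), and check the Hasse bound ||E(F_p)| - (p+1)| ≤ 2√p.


Affine points = {(0, 8), (0, 11), (2, 0), (5, 3), (5, 16), (6, 8), (6, 11), (10, 1), (10, 18), (11, 7), (11, 12), (12, 7), (12, 12), (13, 8), (13, 11), (14, 9), (14, 10), (15, 7), (15, 12), (18, 2), (18, 17)}; affine count = 21; |E(F_19)| = 22.

Discriminant check: Δ ∝ 4a³ + 27b² = 4·2³ + 27·7² = 4·8 + 27·49 ≡ 6 (mod 19). Nonzero ⇒ E is nonsingular.
For each x ∈ F_19, compute rhs = x³ + 2·x + 7 mod 19, then count y ∈ F_19 with y² ≡ rhs.
  x = 0: rhs = 7, matching y values: 8, 11 (2 points).
  x = 1: rhs = 10, matching y values: none (0 points).
  x = 2: rhs = 0, matching y values: 0 (1 points).
  x = 3: rhs = 2, matching y values: none (0 points).
  x = 4: rhs = 3, matching y values: none (0 points).
  x = 5: rhs = 9, matching y values: 3, 16 (2 points).
  x = 6: rhs = 7, matching y values: 8, 11 (2 points).
  x = 7: rhs = 3, matching y values: none (0 points).
  x = 8: rhs = 3, matching y values: none (0 points).
  x = 9: rhs = 13, matching y values: none (0 points).
  x = 10: rhs = 1, matching y values: 1, 18 (2 points).
  x = 11: rhs = 11, matching y values: 7, 12 (2 points).
  x = 12: rhs = 11, matching y values: 7, 12 (2 points).
  x = 13: rhs = 7, matching y values: 8, 11 (2 points).
  x = 14: rhs = 5, matching y values: 9, 10 (2 points).
  x = 15: rhs = 11, matching y values: 7, 12 (2 points).
  x = 16: rhs = 12, matching y values: none (0 points).
  x = 17: rhs = 14, matching y values: none (0 points).
  x = 18: rhs = 4, matching y values: 2, 17 (2 points).
Total affine count: 21.
Full point count |E(F_19)| = 21 + 1 = 22.
Hasse bound: |22 − (19+1)| = |2| = 2 ≤ 2√19 ≈ 8.7178 ✓.


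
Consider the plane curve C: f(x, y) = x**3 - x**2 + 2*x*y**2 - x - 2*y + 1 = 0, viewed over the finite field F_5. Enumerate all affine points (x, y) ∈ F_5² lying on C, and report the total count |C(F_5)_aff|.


Affine F_5-points: {(0, 3), (1, 0), (1, 1), (2, 1), (2, 2), (3, 1), (4, 0), (4, 4)}; count = 8.

For each of the 25 pairs (x, y) ∈ F_5², evaluate f(x, y) mod 5. Record the zeros.
  x = 0: [0↦1, 1↦4, 2↦2, 3↦0, 4↦3]  zeros at y ∈ {3}
  x = 1: [0↦0, 1↦0, 2↦4, 3↦2, 4↦4]  zeros at y ∈ {0, 1}
  x = 2: [0↦3, 1↦0, 2↦0, 3↦3, 4↦4]  zeros at y ∈ {1, 2}
  x = 3: [0↦1, 1↦0, 2↦1, 3↦4, 4↦4]  zeros at y ∈ {1}
  x = 4: [0↦0, 1↦1, 2↦3, 3↦1, 4↦0]  zeros at y ∈ {0, 4}
Collecting zeros: affine points = {(0, 3), (1, 0), (1, 1), (2, 1), (2, 2), (3, 1), (4, 0), (4, 4)}.
Total count |C(F_5)_aff| = 8.


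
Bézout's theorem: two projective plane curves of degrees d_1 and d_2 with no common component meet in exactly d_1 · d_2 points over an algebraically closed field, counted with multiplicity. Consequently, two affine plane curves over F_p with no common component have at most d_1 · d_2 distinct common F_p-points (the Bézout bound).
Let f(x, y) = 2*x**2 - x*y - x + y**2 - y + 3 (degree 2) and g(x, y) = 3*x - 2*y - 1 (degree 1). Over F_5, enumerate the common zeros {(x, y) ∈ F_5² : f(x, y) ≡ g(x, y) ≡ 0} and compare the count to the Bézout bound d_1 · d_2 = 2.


Common zeros: {(0, 2), (4, 3)}; count = 2; Bézout bound = 2.

deg(f) = 2, deg(g) = 1, so Bézout bound = 2.
Scan x ∈ F_5. For each x, list the y ∈ F_5 with f(x, y) ≡ 0 and those with g(x, y) ≡ 0 (mod 5); the common zeros in that column are the intersection.
  x = 0: f ≡ 0 at y ∈ {2, 4}; g ≡ 0 at y ∈ {2}; common: {2}.
  x = 1: f ≡ 0 at y ∈ ∅; g ≡ 0 at y ∈ {1}; common: ∅.
  x = 2: f ≡ 0 at y ∈ ∅; g ≡ 0 at y ∈ {0}; common: ∅.
  x = 3: f ≡ 0 at y ∈ {1, 3}; g ≡ 0 at y ∈ {4}; common: ∅.
  x = 4: f ≡ 0 at y ∈ {2, 3}; g ≡ 0 at y ∈ {3}; common: {3}.
Collecting: common zeros = {(0, 2), (4, 3)}, so the count is 2.
Comparison with the Bézout bound: 2 ≤ 2 = deg(f)·deg(g), as expected for curves with no common component (the bound is attained).


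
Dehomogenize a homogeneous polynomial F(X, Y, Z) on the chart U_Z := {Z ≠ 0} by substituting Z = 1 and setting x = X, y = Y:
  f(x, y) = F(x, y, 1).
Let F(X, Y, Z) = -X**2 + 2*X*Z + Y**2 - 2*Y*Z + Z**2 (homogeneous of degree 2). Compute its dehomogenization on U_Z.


f(x, y) = -x**2 + 2*x + y**2 - 2*y + 1

On U_Z we set Z = 1. Each monomial c·X^i·Y^j·Z^k in F becomes c·x^i·y^j·1^k = c·x^i·y^j.
Substituting Z = 1: F(X, Y, 1) = -x**2 + 2*x + y**2 - 2*y + 1.
Note: deg(f) ≤ deg(F) = 2; strict inequality happens when F is divisible by Z (lost terms).


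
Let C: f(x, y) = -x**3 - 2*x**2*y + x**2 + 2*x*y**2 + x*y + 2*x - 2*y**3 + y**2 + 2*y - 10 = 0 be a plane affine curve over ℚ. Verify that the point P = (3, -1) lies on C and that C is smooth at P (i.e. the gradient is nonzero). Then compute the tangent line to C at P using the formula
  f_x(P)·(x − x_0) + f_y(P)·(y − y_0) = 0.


Tangent line at P: -6*x - 33*y - 15 = 0.

Step 1: f(3, -1) = 0, so P lies on C.
Step 2: partial derivatives
  f_x(x, y) = -3*x**2 - 4*x*y + 2*x + 2*y**2 + y + 2, f_y(x, y) = -2*x**2 + 4*x*y + x - 6*y**2 + 2*y + 2.
  f_x(P) = -6, f_y(P) = -33 (gradient nonzero, so P is smooth).
Step 3: tangent line at P: -6·(x − 3) + -33·(y − -1) = 0.
Expanding: -6*x - 33*y - 15 = 0.


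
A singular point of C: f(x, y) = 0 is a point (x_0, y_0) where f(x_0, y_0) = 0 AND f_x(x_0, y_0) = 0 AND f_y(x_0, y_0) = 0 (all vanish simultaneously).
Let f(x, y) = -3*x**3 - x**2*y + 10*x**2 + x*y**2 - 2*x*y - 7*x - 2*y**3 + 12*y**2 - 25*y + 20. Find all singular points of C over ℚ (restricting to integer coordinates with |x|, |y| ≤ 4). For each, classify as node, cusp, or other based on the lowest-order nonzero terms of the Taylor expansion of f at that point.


Singular points: {(1, 2)}; classification: node.

Compute partial derivatives:
  f_x = -9*x**2 - 2*x*y + 20*x + y**2 - 2*y - 7.
  f_y = -x**2 + 2*x*y - 2*x - 6*y**2 + 24*y - 25.
Scan x_0 ∈ {−4, ..., 4}. For each x_0, f_y(x_0, y) is a polynomial in y; find its integer roots y ∈ {−4, ..., 4}, then test f_x and f at those candidates.
  x = -4: f_y(-4, y) = -6*y**2 + 16*y - 33; no integer root y with |y| ≤ 4.
  x = -3: f_y(-3, y) = -6*y**2 + 18*y - 28; no integer root y with |y| ≤ 4.
  x = -2: f_y(-2, y) = -6*y**2 + 20*y - 25; no integer root y with |y| ≤ 4.
  x = -1: f_y(-1, y) = -6*y**2 + 22*y - 24; no integer root y with |y| ≤ 4.
  x = 0: f_y(0, y) = -6*y**2 + 24*y - 25; no integer root y with |y| ≤ 4.
  x = 1: f_y(1, y) = -6*y**2 + 26*y - 28; vanishes at y ∈ {2}. (1, 2): f_x = 0, f = 0 — SINGULAR.
  x = 2: f_y(2, y) = -6*y**2 + 28*y - 33; no integer root y with |y| ≤ 4.
  x = 3: f_y(3, y) = -6*y**2 + 30*y - 40; no integer root y with |y| ≤ 4.
  x = 4: f_y(4, y) = -6*y**2 + 32*y - 49; no integer root y with |y| ≤ 4.
Only singular point on the grid: (1, 2).
Classify: substitute x = 1 + u, y = 2 + v and expand: f = -3*u**3 - u**2*v - u**2 + u*v**2 - 2*v**3 + v**2.
No constant or linear terms (consistent with a singular point). Quadratic part: -u**2 + v**2. Cubic part: -3*u**3 - u**2*v + u*v**2 - 2*v**3.
The quadratic part v**2 - u**2 = (v − u)(v + u) splits into two distinct linear factors, so there are two distinct tangent lines y − 2 = ±(x − 1) — this is a node (ordinary double point).
Classification: node.


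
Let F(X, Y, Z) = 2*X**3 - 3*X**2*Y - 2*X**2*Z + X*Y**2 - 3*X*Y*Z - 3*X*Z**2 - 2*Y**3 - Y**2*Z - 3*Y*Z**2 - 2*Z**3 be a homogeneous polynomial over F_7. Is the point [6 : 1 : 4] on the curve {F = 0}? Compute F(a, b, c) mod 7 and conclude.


F(6,1,4) ≡ 4 (mod 7); P is NOT on the curve.

Evaluate F(6, 1, 4) term-by-term (mod 7).
  2*X**3 ↦ 2·216·1·1 = 432
  -3*X**2*Y ↦ -3·36·1·1 = -108
  -2*X**2*Z ↦ -2·36·1·4 = -288
  X*Y**2 ↦ 1·6·1·1 = 6
  -3*X*Y*Z ↦ -3·6·1·4 = -72
  -3*X*Z**2 ↦ -3·6·1·16 = -288
  -2*Y**3 ↦ -2·1·1·1 = -2
  -Y**2*Z ↦ -1·1·1·4 = -4
  -3*Y*Z**2 ↦ -3·1·1·16 = -48
  -2*Z**3 ↦ -2·1·1·64 = -128
Sum: F(6, 1, 4) = (432) + (-108) + (-288) + (6) + (-72) + (-288) + (-2) + (-4) + (-48) + (-128) = -500.
Reducing mod 7: -500 ≡ 4 (mod 7).
Since F(a, b, c) ≡ 4 ≠ 0 (mod 7), P does NOT lie on the curve.


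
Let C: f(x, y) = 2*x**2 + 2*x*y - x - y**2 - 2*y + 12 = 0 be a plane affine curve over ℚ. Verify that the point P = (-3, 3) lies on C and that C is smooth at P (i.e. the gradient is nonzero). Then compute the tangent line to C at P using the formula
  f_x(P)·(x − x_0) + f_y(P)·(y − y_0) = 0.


Tangent line at P: -7*x - 14*y + 21 = 0.

Step 1: f(-3, 3) = 0, so P lies on C.
Step 2: partial derivatives
  f_x(x, y) = 4*x + 2*y - 1, f_y(x, y) = 2*x - 2*y - 2.
  f_x(P) = -7, f_y(P) = -14 (gradient nonzero, so P is smooth).
Step 3: tangent line at P: -7·(x − -3) + -14·(y − 3) = 0.
Expanding: -7*x - 14*y + 21 = 0.


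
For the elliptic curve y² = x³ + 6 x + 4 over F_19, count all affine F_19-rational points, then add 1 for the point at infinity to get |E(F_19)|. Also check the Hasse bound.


Affine points = {(0, 2), (0, 17), (1, 7), (1, 12), (2, 9), (2, 10), (3, 7), (3, 12), (4, 4), (4, 15), (5, 8), (5, 11), (6, 3), (6, 16), (7, 3), (7, 16), (10, 0), (14, 1), (14, 18), (15, 7), (15, 12), (16, 4), (16, 15), (18, 4), (18, 15)}; affine count = 25; |E(F_19)| = 26.

Discriminant check: Δ ∝ 4a³ + 27b² = 4·6³ + 27·4² = 4·216 + 27·16 ≡ 4 (mod 19). Nonzero ⇒ E is nonsingular.
For each x ∈ F_19, compute rhs = x³ + 6·x + 4 mod 19, then count y ∈ F_19 with y² ≡ rhs.
  x = 0: rhs = 4, matching y values: 2, 17 (2 points).
  x = 1: rhs = 11, matching y values: 7, 12 (2 points).
  x = 2: rhs = 5, matching y values: 9, 10 (2 points).
  x = 3: rhs = 11, matching y values: 7, 12 (2 points).
  x = 4: rhs = 16, matching y values: 4, 15 (2 points).
  x = 5: rhs = 7, matching y values: 8, 11 (2 points).
  x = 6: rhs = 9, matching y values: 3, 16 (2 points).
  x = 7: rhs = 9, matching y values: 3, 16 (2 points).
  x = 8: rhs = 13, matching y values: none (0 points).
  x = 9: rhs = 8, matching y values: none (0 points).
  x = 10: rhs = 0, matching y values: 0 (1 points).
  x = 11: rhs = 14, matching y values: none (0 points).
  x = 12: rhs = 18, matching y values: none (0 points).
  x = 13: rhs = 18, matching y values: none (0 points).
  x = 14: rhs = 1, matching y values: 1, 18 (2 points).
  x = 15: rhs = 11, matching y values: 7, 12 (2 points).
  x = 16: rhs = 16, matching y values: 4, 15 (2 points).
  x = 17: rhs = 3, matching y values: none (0 points).
  x = 18: rhs = 16, matching y values: 4, 15 (2 points).
Total affine count: 25.
Full point count |E(F_19)| = 25 + 1 = 26.
Hasse bound: |26 − (19+1)| = |6| = 6 ≤ 2√19 ≈ 8.7178 ✓.


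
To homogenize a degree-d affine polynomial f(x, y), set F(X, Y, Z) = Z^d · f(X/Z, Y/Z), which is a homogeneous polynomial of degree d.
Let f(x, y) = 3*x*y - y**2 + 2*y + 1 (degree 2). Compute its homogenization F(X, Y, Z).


F(X, Y, Z) = 3*X*Y - Y**2 + 2*Y*Z + Z**2

deg(f) = 2.
Substitute x = X/Z, y = Y/Z into f, then multiply by Z^2.
  monomial 3·x^1·y^1 ↦ 3·X^1·Y^1·Z^0.
  monomial -1·x^0·y^2 ↦ -1·X^0·Y^2·Z^0.
  monomial 2·x^0·y^1 ↦ 2·X^0·Y^1·Z^1.
  monomial 1·x^0·y^0 ↦ 1·X^0·Y^0·Z^2.
Collecting: F(X, Y, Z) = 3*X*Y - Y**2 + 2*Y*Z + Z**2.


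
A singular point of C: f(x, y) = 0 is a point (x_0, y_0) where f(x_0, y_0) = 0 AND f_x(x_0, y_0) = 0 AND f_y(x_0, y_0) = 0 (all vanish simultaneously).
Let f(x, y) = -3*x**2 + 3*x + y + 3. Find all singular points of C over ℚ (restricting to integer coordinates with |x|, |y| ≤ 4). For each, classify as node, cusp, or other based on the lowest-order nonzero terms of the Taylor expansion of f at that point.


No singular points in the scanned grid; C is smooth there.

Compute partial derivatives:
  f_x = 3 - 6*x.
  f_y = 1.
f_y = 1 is a nonzero constant, so f_y never vanishes: no point (x, y) can satisfy f = f_x = f_y = 0. In particular no (x, y) ∈ {−4, ..., 4}² is singular; the curve is smooth.


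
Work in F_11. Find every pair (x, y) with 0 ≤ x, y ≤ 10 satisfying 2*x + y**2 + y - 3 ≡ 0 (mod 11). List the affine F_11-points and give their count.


Affine F_11-points: {(1, 3), (1, 7), (3, 5), (4, 2), (4, 8), (6, 1), (6, 9), (7, 0), (7, 10), (8, 4), (8, 6)}; count = 11.

For each of the 121 pairs (x, y) ∈ F_11², evaluate f(x, y) mod 11. Record the zeros.
  x = 0: [0↦8, 1↦10, 2↦3, 3↦9, 4↦6, 5↦5, 6↦6, 7↦9, 8↦3, 9↦10, 10↦8]  zeros at y ∈ ∅
  x = 1: [0↦10, 1↦1, 2↦5, 3↦0, 4↦8, 5↦7, 6↦8, 7↦0, 8↦5, 9↦1, 10↦10]  zeros at y ∈ {3, 7}
  x = 2: [0↦1, 1↦3, 2↦7, 3↦2, 4↦10, 5↦9, 6↦10, 7↦2, 8↦7, 9↦3, 10↦1]  zeros at y ∈ ∅
  x = 3: [0↦3, 1↦5, 2↦9, 3↦4, 4↦1, 5↦0, 6↦1, 7↦4, 8↦9, 9↦5, 10↦3]  zeros at y ∈ {5}
  x = 4: [0↦5, 1↦7, 2↦0, 3↦6, 4↦3, 5↦2, 6↦3, 7↦6, 8↦0, 9↦7, 10↦5]  zeros at y ∈ {2, 8}
  x = 5: [0↦7, 1↦9, 2↦2, 3↦8, 4↦5, 5↦4, 6↦5, 7↦8, 8↦2, 9↦9, 10↦7]  zeros at y ∈ ∅
  x = 6: [0↦9, 1↦0, 2↦4, 3↦10, 4↦7, 5↦6, 6↦7, 7↦10, 8↦4, 9↦0, 10↦9]  zeros at y ∈ {1, 9}
  x = 7: [0↦0, 1↦2, 2↦6, 3↦1, 4↦9, 5↦8, 6↦9, 7↦1, 8↦6, 9↦2, 10↦0]  zeros at y ∈ {0, 10}
  x = 8: [0↦2, 1↦4, 2↦8, 3↦3, 4↦0, 5↦10, 6↦0, 7↦3, 8↦8, 9↦4, 10↦2]  zeros at y ∈ {4, 6}
  x = 9: [0↦4, 1↦6, 2↦10, 3↦5, 4↦2, 5↦1, 6↦2, 7↦5, 8↦10, 9↦6, 10↦4]  zeros at y ∈ ∅
  x = 10: [0↦6, 1↦8, 2↦1, 3↦7, 4↦4, 5↦3, 6↦4, 7↦7, 8↦1, 9↦8, 10↦6]  zeros at y ∈ ∅
Collecting zeros: affine points = {(1, 3), (1, 7), (3, 5), (4, 2), (4, 8), (6, 1), (6, 9), (7, 0), (7, 10), (8, 4), (8, 6)}.
Total count |C(F_11)_aff| = 11.


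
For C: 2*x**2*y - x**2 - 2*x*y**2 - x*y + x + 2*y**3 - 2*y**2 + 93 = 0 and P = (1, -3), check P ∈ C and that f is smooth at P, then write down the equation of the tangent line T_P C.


Tangent line at P: -28*x + 79*y + 265 = 0.

Step 1: f(1, -3) = 0, so P lies on C.
Step 2: partial derivatives
  f_x(x, y) = 4*x*y - 2*x - 2*y**2 - y + 1, f_y(x, y) = 2*x**2 - 4*x*y - x + 6*y**2 - 4*y.
  f_x(P) = -28, f_y(P) = 79 (gradient nonzero, so P is smooth).
Step 3: tangent line at P: -28·(x − 1) + 79·(y − -3) = 0.
Expanding: -28*x + 79*y + 265 = 0.


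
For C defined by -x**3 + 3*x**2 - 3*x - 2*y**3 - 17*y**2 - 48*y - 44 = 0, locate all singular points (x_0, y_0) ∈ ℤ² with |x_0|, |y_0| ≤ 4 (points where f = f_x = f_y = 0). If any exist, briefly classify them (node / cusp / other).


Singular points: {(1, -3)}; classification: cusp.

Compute partial derivatives:
  f_x = -3*x**2 + 6*x - 3.
  f_y = -6*y**2 - 34*y - 48.
Scan x_0 ∈ {−4, ..., 4}. For each x_0, f_y(x_0, y) is a polynomial in y; find its integer roots y ∈ {−4, ..., 4}, then test f_x and f at those candidates.
  x = -4: f_y(-4, y) = -6*y**2 - 34*y - 48; vanishes at y ∈ {-3}. (-4, -3): f_x = -75 ≠ 0.
  x = -3: f_y(-3, y) = -6*y**2 - 34*y - 48; vanishes at y ∈ {-3}. (-3, -3): f_x = -48 ≠ 0.
  x = -2: f_y(-2, y) = -6*y**2 - 34*y - 48; vanishes at y ∈ {-3}. (-2, -3): f_x = -27 ≠ 0.
  x = -1: f_y(-1, y) = -6*y**2 - 34*y - 48; vanishes at y ∈ {-3}. (-1, -3): f_x = -12 ≠ 0.
  x = 0: f_y(0, y) = -6*y**2 - 34*y - 48; vanishes at y ∈ {-3}. (0, -3): f_x = -3 ≠ 0.
  x = 1: f_y(1, y) = -6*y**2 - 34*y - 48; vanishes at y ∈ {-3}. (1, -3): f_x = 0, f = 0 — SINGULAR.
  x = 2: f_y(2, y) = -6*y**2 - 34*y - 48; vanishes at y ∈ {-3}. (2, -3): f_x = -3 ≠ 0.
  x = 3: f_y(3, y) = -6*y**2 - 34*y - 48; vanishes at y ∈ {-3}. (3, -3): f_x = -12 ≠ 0.
  x = 4: f_y(4, y) = -6*y**2 - 34*y - 48; vanishes at y ∈ {-3}. (4, -3): f_x = -27 ≠ 0.
Only singular point on the grid: (1, -3).
Classify: substitute x = 1 + u, y = -3 + v and expand: f = -u**3 - 2*v**3 + v**2.
No constant or linear terms (consistent with a singular point). Quadratic part: v**2. Cubic part: -u**3 - 2*v**3.
The quadratic part v**2 is a perfect square, so there is a single (double) tangent line v = 0, i.e. y = -3. Restricting the cubic part to that line (v = 0) leaves -u**3 ≠ 0, so f is not divisible by v and the branch is v² ≈ u**3 to lowest order — this is a cusp.
Classification: cusp.


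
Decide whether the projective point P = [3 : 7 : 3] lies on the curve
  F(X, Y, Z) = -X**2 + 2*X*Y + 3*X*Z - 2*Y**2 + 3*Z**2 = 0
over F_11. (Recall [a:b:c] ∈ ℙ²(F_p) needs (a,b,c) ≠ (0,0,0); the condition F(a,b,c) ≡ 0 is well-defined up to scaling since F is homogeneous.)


F(3,7,3) ≡ 0 (mod 11); P is on the curve.

Evaluate F(3, 7, 3) term-by-term (mod 11).
  -X**2 ↦ -1·9·1·1 = -9
  2*X*Y ↦ 2·3·7·1 = 42
  3*X*Z ↦ 3·3·1·3 = 27
  -2*Y**2 ↦ -2·1·49·1 = -98
  3*Z**2 ↦ 3·1·1·9 = 27
Sum: F(3, 7, 3) = (-9) + (42) + (27) + (-98) + (27) = -11.
Reducing mod 11: -11 ≡ 0 (mod 11).
Since F(a, b, c) ≡ 0 (mod 11), P lies on the curve.


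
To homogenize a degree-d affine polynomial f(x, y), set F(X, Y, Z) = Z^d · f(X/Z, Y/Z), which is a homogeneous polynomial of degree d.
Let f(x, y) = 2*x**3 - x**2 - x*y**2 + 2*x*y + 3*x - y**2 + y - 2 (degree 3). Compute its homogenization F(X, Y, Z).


F(X, Y, Z) = 2*X**3 - X**2*Z - X*Y**2 + 2*X*Y*Z + 3*X*Z**2 - Y**2*Z + Y*Z**2 - 2*Z**3

deg(f) = 3.
Substitute x = X/Z, y = Y/Z into f, then multiply by Z^3.
  monomial 2·x^3·y^0 ↦ 2·X^3·Y^0·Z^0.
  monomial -1·x^2·y^0 ↦ -1·X^2·Y^0·Z^1.
  monomial -1·x^1·y^2 ↦ -1·X^1·Y^2·Z^0.
  monomial 2·x^1·y^1 ↦ 2·X^1·Y^1·Z^1.
  monomial 3·x^1·y^0 ↦ 3·X^1·Y^0·Z^2.
  monomial -1·x^0·y^2 ↦ -1·X^0·Y^2·Z^1.
  monomial 1·x^0·y^1 ↦ 1·X^0·Y^1·Z^2.
  monomial -2·x^0·y^0 ↦ -2·X^0·Y^0·Z^3.
Collecting: F(X, Y, Z) = 2*X**3 - X**2*Z - X*Y**2 + 2*X*Y*Z + 3*X*Z**2 - Y**2*Z + Y*Z**2 - 2*Z**3.


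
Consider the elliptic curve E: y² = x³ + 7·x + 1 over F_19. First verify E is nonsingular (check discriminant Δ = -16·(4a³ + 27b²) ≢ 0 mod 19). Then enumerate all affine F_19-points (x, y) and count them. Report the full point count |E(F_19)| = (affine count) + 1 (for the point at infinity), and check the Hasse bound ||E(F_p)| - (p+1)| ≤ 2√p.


Affine points = {(0, 1), (0, 18), (1, 3), (1, 16), (2, 2), (2, 17), (3, 7), (3, 12), (4, 6), (4, 13), (5, 3), (5, 16), (10, 8), (10, 11), (13, 3), (13, 16), (15, 2), (15, 17), (17, 6), (17, 13)}; affine count = 20; |E(F_19)| = 21.

Discriminant check: Δ ∝ 4a³ + 27b² = 4·7³ + 27·1² = 4·343 + 27·1 ≡ 12 (mod 19). Nonzero ⇒ E is nonsingular.
For each x ∈ F_19, compute rhs = x³ + 7·x + 1 mod 19, then count y ∈ F_19 with y² ≡ rhs.
  x = 0: rhs = 1, matching y values: 1, 18 (2 points).
  x = 1: rhs = 9, matching y values: 3, 16 (2 points).
  x = 2: rhs = 4, matching y values: 2, 17 (2 points).
  x = 3: rhs = 11, matching y values: 7, 12 (2 points).
  x = 4: rhs = 17, matching y values: 6, 13 (2 points).
  x = 5: rhs = 9, matching y values: 3, 16 (2 points).
  x = 6: rhs = 12, matching y values: none (0 points).
  x = 7: rhs = 13, matching y values: none (0 points).
  x = 8: rhs = 18, matching y values: none (0 points).
  x = 9: rhs = 14, matching y values: none (0 points).
  x = 10: rhs = 7, matching y values: 8, 11 (2 points).
  x = 11: rhs = 3, matching y values: none (0 points).
  x = 12: rhs = 8, matching y values: none (0 points).
  x = 13: rhs = 9, matching y values: 3, 16 (2 points).
  x = 14: rhs = 12, matching y values: none (0 points).
  x = 15: rhs = 4, matching y values: 2, 17 (2 points).
  x = 16: rhs = 10, matching y values: none (0 points).
  x = 17: rhs = 17, matching y values: 6, 13 (2 points).
  x = 18: rhs = 12, matching y values: none (0 points).
Total affine count: 20.
Full point count |E(F_19)| = 20 + 1 = 21.
Hasse bound: |21 − (19+1)| = |1| = 1 ≤ 2√19 ≈ 8.7178 ✓.


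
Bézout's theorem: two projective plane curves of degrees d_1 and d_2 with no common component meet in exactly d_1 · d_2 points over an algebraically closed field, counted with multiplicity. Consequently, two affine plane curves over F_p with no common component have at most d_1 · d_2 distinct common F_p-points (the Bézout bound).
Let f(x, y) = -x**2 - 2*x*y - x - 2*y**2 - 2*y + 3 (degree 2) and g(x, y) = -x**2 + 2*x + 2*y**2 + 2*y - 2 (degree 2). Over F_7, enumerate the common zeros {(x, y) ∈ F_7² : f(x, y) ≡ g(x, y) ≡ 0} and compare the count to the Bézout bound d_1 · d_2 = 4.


Common zeros: ∅; count = 0; Bézout bound = 4.

deg(f) = 2, deg(g) = 2, so Bézout bound = 4.
Scan x ∈ F_7. For each x, list the y ∈ F_7 with f(x, y) ≡ 0 and those with g(x, y) ≡ 0 (mod 7); the common zeros in that column are the intersection.
  x = 0: f ≡ 0 at y ∈ {3}; g ≡ 0 at y ∈ ∅; common: ∅.
  x = 1: f ≡ 0 at y ∈ ∅; g ≡ 0 at y ∈ ∅; common: ∅.
  x = 2: f ≡ 0 at y ∈ ∅; g ≡ 0 at y ∈ ∅; common: ∅.
  x = 3: f ≡ 0 at y ∈ ∅; g ≡ 0 at y ∈ {2, 4}; common: ∅.
  x = 4: f ≡ 0 at y ∈ ∅; g ≡ 0 at y ∈ {3}; common: ∅.
  x = 5: f ≡ 0 at y ∈ ∅; g ≡ 0 at y ∈ {3}; common: ∅.
  x = 6: f ≡ 0 at y ∈ ∅; g ≡ 0 at y ∈ {2, 4}; common: ∅.
Collecting: common zeros = ∅, so the count is 0.
Comparison with the Bézout bound: 0 ≤ 4 = deg(f)·deg(g), as expected for curves with no common component (the affine F_7-count falls short of the bound because intersections may lie at infinity, over extension fields, or carry multiplicity).


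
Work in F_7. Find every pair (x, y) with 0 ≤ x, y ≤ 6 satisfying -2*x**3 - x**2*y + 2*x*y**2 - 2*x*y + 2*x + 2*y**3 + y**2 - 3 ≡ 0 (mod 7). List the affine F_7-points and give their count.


Affine F_7-points: {(0, 1), (1, 4), (2, 4), (3, 3), (4, 2), (6, 6)}; count = 6.

For each of the 49 pairs (x, y) ∈ F_7², evaluate f(x, y) mod 7. Record the zeros.
  x = 0: [0↦4, 1↦0, 2↦3, 3↦4, 4↦1, 5↦6, 6↦3]  zeros at y ∈ {1}
  x = 1: [0↦4, 1↦6, 2↦5, 3↦6, 4↦0, 5↦6, 6↦1]  zeros at y ∈ {4}
  x = 2: [0↦6, 1↦5, 2↦5, 3↦4, 4↦0, 5↦5, 6↦3]  zeros at y ∈ {4}
  x = 3: [0↦5, 1↦6, 2↦5, 3↦0, 4↦3, 5↦5, 6↦4]  zeros at y ∈ {3}
  x = 4: [0↦3, 1↦4, 2↦0, 3↦3, 4↦4, 5↦1, 6↦6]  zeros at y ∈ {2}
  x = 5: [0↦2, 1↦1, 2↦6, 3↦1, 4↦5, 5↦2, 6↦4]  zeros at y ∈ ∅
  x = 6: [0↦4, 1↦6, 2↦4, 3↦3, 4↦1, 5↦3, 6↦0]  zeros at y ∈ {6}
Collecting zeros: affine points = {(0, 1), (1, 4), (2, 4), (3, 3), (4, 2), (6, 6)}.
Total count |C(F_7)_aff| = 6.
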